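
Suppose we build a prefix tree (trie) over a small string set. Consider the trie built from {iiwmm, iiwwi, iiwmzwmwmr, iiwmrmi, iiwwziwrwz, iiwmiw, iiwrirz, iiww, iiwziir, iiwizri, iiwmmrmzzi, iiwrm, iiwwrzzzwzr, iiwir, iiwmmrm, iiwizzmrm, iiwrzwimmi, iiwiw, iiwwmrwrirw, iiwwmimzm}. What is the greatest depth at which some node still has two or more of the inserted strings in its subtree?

Look for the deepest trie node that still has at least two words in its subtree.
e.g. "iiwmmrm" and "iiwmmrmzzi" share the prefix "iiwmmrm" of length 7; no pair shares a longer one.
Longest shared-prefix length: 7

7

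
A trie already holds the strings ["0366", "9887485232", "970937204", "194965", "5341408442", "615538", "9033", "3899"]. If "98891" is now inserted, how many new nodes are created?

"988" is already a path in the trie; the remaining "91" must be added.
Each of the 2 remaining characters creates one node.

2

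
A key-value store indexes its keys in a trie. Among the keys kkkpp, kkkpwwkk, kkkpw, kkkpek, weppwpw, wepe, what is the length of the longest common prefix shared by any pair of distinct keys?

5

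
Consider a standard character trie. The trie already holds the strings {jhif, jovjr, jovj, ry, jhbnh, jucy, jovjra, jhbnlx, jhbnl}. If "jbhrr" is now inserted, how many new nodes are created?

4

The longest prefix of "jbhrr" already in the trie is "j" (length 1).
So 5 − 1 = 4 new nodes.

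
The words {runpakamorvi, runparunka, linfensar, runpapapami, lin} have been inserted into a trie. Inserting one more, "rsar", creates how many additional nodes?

3

Walking "rsar" from the root, the first 1 characters ("r") follow existing edges; "s" is the first miss.
Each of the 3 remaining characters creates one node.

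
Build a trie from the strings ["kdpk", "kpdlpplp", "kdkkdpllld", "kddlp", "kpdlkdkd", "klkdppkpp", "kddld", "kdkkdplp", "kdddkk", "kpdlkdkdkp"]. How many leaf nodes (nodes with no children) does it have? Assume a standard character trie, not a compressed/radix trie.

Leaves are exactly the stored words that no other stored word extends.
Those words: "kdddkk", "kddld", "kddlp", "kdkkdpllld", "kdkkdplp", "kdpk", "klkdppkpp", "kpdlkdkdkp", "kpdlpplp"
Leaf count: 9

9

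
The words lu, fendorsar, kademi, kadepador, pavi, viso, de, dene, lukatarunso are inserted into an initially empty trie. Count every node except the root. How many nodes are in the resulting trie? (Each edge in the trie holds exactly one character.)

43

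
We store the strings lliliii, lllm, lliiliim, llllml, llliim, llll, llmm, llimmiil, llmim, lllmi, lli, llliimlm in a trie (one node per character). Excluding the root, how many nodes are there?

32

Count nodes per top-level branch (shared prefixes stored once):
  'l'-branch (lli, lliiliim, lliliii, llimmiil, llliim, llliimlm, llll, llllml, lllm, lllmi, llmim, llmm): 32 nodes
Sum: 32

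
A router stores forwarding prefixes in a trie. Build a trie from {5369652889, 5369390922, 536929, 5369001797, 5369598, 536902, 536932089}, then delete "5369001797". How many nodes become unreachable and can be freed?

5

After clearing the end-marker at "5369001797", prune upward until reaching a node still needed by another word.
The suffix "01797" (5 nodes) is used only by "5369001797"; the node for "53690" still has the child "2", so pruning stops there.
Nodes removed: 5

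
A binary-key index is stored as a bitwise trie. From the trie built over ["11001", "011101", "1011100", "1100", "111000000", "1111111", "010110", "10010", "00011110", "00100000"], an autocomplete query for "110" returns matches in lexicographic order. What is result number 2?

11001

Words with prefix "110", in lexicographic order: "1100", "11001"
The 2nd is 11001.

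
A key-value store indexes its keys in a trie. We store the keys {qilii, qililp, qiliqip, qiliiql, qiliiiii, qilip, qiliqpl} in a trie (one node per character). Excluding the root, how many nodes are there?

18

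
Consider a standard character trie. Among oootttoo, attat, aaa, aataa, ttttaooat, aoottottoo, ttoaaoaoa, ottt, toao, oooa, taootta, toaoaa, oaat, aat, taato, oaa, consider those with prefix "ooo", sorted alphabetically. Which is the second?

oootttoo

Words with prefix "ooo", in lexicographic order: "oooa", "oootttoo"
The 2nd is oootttoo.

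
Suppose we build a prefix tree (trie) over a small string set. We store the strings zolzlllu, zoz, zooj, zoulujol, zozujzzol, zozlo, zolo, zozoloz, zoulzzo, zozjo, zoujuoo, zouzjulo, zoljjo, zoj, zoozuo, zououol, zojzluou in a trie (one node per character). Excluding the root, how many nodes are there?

For each word, the new-node count is its length minus the longest prefix already in the trie:
  "zolzlllu" → 8 new (z, o, l, z, l, l, l, u)
  "zoz" → prefix "zo" already present; 1 new (z)
  "zooj" → prefix "zo" already present; 2 new (o, j)
  "zoulujol" → prefix "zo" already present; 6 new (u, l, u, j, o, l)
  "zozujzzol" → prefix "zoz" already present; 6 new (u, j, z, z, o, l)
  "zozlo" → prefix "zoz" already present; 2 new (l, o)
  "zolo" → prefix "zol" already present; 1 new (o)
  "zozoloz" → prefix "zoz" already present; 4 new (o, l, o, z)
  "zoulzzo" → prefix "zoul" already present; 3 new (z, z, o)
  "zozjo" → prefix "zoz" already present; 2 new (j, o)
  "zoujuoo" → prefix "zou" already present; 4 new (j, u, o, o)
  "zouzjulo" → prefix "zou" already present; 5 new (z, j, u, l, o)
  "zoljjo" → prefix "zol" already present; 3 new (j, j, o)
  "zoj" → prefix "zo" already present; 1 new (j)
  "zoozuo" → prefix "zoo" already present; 3 new (z, u, o)
  "zououol" → prefix "zou" already present; 4 new (o, u, o, l)
  "zojzluou" → prefix "zoj" already present; 5 new (z, l, u, o, u)
Total nodes = 8 + 1 + 2 + 6 + 6 + 2 + 1 + 4 + 3 + 2 + 4 + 5 + 3 + 1 + 3 + 4 + 5 = 60

60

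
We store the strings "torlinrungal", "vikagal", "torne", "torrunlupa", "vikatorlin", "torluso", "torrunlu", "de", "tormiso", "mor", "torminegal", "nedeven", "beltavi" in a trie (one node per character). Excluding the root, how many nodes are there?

Insert word by word; a character creates a node only if that edge doesn't already exist:
  "torlinrungal" → 12 new (t, o, r, l, i, n, r, u, n, g, a, l)
  "vikagal" → 7 new (v, i, k, a, g, a, l)
  "torne" → prefix "tor" already present; 2 new (n, e)
  "torrunlupa" → prefix "tor" already present; 7 new (r, u, n, l, u, p, a)
  "vikatorlin" → prefix "vika" already present; 6 new (t, o, r, l, i, n)
  "torluso" → prefix "torl" already present; 3 new (u, s, o)
  "torrunlu" → prefix "torrunlu" already present; 0 new (none)
  "de" → 2 new (d, e)
  "tormiso" → prefix "tor" already present; 4 new (m, i, s, o)
  "mor" → 3 new (m, o, r)
  "torminegal" → prefix "tormi" already present; 5 new (n, e, g, a, l)
  "nedeven" → 7 new (n, e, d, e, v, e, n)
  "beltavi" → 7 new (b, e, l, t, a, v, i)
Total nodes = 12 + 7 + 2 + 7 + 6 + 3 + 0 + 2 + 4 + 3 + 5 + 7 + 7 = 65

65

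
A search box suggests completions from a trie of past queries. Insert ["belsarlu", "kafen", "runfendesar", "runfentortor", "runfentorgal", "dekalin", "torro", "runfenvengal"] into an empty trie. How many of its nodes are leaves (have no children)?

8

A leaf is a node with no children — equivalently, the end of a word that is not a proper prefix of any other stored word.
Those words: "belsarlu", "dekalin", "kafen", "runfendesar", "runfentorgal", "runfentortor", "runfenvengal", "torro"
Leaf count: 8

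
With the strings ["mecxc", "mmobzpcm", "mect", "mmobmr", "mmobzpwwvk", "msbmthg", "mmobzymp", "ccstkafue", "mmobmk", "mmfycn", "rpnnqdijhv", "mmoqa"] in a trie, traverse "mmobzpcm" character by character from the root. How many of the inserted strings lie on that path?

Walk "mmobzpcm" from the root; an end-of-word marker is hit whenever a stored word is a prefix of "mmobzpcm".
Prefixes of the query that are stored words: "mmobzpcm"
Count: 1

1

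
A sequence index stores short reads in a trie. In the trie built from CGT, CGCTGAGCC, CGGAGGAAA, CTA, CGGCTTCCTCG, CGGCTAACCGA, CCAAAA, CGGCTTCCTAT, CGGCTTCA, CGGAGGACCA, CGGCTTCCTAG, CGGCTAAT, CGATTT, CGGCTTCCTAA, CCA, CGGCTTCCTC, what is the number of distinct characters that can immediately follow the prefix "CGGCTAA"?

2

Follow the path "CGGCTAA" to its node, then look at its outgoing edges.
Distinct next characters after "CGGCTAA": C, T.
That node has 2 child edges.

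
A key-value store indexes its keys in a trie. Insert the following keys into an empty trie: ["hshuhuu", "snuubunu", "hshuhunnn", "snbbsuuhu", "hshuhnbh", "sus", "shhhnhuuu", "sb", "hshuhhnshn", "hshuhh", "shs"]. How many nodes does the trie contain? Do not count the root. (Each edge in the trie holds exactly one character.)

45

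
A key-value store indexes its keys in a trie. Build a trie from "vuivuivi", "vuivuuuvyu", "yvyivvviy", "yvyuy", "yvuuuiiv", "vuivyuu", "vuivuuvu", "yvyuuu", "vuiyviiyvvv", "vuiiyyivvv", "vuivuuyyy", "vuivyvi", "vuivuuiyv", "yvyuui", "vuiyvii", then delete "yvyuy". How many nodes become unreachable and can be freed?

After clearing the end-marker at "yvyuy", prune upward until reaching a node still needed by another word.
The suffix "y" (1 node) is used only by "yvyuy"; the node for "yvyu" still has the child "u", so pruning stops there.
Nodes removed: 1

1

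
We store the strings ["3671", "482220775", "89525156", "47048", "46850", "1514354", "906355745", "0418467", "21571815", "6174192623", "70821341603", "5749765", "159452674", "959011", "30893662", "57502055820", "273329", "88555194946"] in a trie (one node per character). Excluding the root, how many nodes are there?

131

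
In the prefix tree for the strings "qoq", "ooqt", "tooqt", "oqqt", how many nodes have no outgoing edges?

A leaf is a node with no children — equivalently, the end of a word that is not a proper prefix of any other stored word.
Those words: "ooqt", "oqqt", "qoq", "tooqt"
Leaf count: 4

4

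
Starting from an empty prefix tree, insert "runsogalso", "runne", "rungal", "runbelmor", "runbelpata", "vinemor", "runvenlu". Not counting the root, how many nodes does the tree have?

Trie structure (* marks end of a word):
(root)
├─ r
│  └─ u
│     └─ n
│        ├─ b
│        │  └─ e
│        │     └─ l
│        │        ├─ m
│        │        │  └─ o
│        │        │     └─ r *
│        │        └─ p
│        │           └─ a
│        │              └─ t
│        │                 └─ a *
│        ├─ g
│        │  └─ a
│        │     └─ l *
│        ├─ n
│        │  └─ e *
│        ├─ s
│        │  └─ o
│        │     └─ g
│        │        └─ a
│        │           └─ l
│        │              └─ s
│        │                 └─ o *
│        └─ v
│           └─ e
│              └─ n
│                 └─ l
│                    └─ u *
└─ v
   └─ i
      └─ n
         └─ e
            └─ m
               └─ o
                  └─ r *
Counting every labelled node above: 37.

37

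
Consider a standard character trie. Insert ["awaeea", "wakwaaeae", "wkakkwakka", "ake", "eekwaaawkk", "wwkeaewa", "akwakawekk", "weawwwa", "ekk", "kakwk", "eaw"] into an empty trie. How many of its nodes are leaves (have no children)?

11

A leaf is a node with no children — equivalently, the end of a word that is not a proper prefix of any other stored word.
Those words: "ake", "akwakawekk", "awaeea", "eaw", "eekwaaawkk", "ekk", "kakwk", "wakwaaeae", "weawwwa", "wkakkwakka", "wwkeaewa"
Leaf count: 11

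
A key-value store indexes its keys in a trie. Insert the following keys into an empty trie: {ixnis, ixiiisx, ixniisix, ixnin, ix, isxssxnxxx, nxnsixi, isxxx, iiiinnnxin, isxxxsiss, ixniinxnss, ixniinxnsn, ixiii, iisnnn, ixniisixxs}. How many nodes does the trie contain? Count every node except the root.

For each word, the new-node count is its length minus the longest prefix already in the trie:
  "ixnis" → 5 new (i, x, n, i, s)
  "ixiiisx" → prefix "ix" already present; 5 new (i, i, i, s, x)
  "ixniisix" → prefix "ixni" already present; 4 new (i, s, i, x)
  "ixnin" → prefix "ixni" already present; 1 new (n)
  "ix" → prefix "ix" already present; 0 new (none)
  "isxssxnxxx" → prefix "i" already present; 9 new (s, x, s, s, x, n, x, x, x)
  "nxnsixi" → 7 new (n, x, n, s, i, x, i)
  "isxxx" → prefix "isx" already present; 2 new (x, x)
  "iiiinnnxin" → prefix "i" already present; 9 new (i, i, i, n, n, n, x, i, n)
  "isxxxsiss" → prefix "isxxx" already present; 4 new (s, i, s, s)
  "ixniinxnss" → prefix "ixnii" already present; 5 new (n, x, n, s, s)
  "ixniinxnsn" → prefix "ixniinxns" already present; 1 new (n)
  "ixiii" → prefix "ixiii" already present; 0 new (none)
  "iisnnn" → prefix "ii" already present; 4 new (s, n, n, n)
  "ixniisixxs" → prefix "ixniisix" already present; 2 new (x, s)
Total nodes = 5 + 5 + 4 + 1 + 0 + 9 + 7 + 2 + 9 + 4 + 5 + 1 + 0 + 4 + 2 = 58

58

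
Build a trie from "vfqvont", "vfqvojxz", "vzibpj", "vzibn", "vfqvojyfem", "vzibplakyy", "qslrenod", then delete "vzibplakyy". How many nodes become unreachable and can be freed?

5

A node on "vzibplakyy"'s path can go only if nothing else ends at it or branches off below it.
The suffix "lakyy" (5 nodes) is used only by "vzibplakyy"; the node for "vzibp" still has the child "j", so pruning stops there.
Nodes removed: 5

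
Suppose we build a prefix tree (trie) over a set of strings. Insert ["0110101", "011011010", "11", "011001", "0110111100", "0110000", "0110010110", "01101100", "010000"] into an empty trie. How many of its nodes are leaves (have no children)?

8

A leaf is a node with no children — equivalently, the end of a word that is not a proper prefix of any other stored word.
Those words: "010000", "0110000", "0110010110", "0110101", "01101100", "011011010", "0110111100", "11"
Leaf count: 8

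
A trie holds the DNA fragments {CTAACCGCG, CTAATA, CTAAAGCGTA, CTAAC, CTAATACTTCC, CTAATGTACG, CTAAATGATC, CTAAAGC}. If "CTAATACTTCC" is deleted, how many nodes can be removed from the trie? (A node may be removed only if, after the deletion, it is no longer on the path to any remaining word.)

After clearing the end-marker at "CTAATACTTCC", prune upward until reaching a node still needed by another word.
The suffix "CTTCC" (5 nodes) is used only by "CTAATACTTCC"; "CTAATA" is itself a stored word, so pruning stops there.
Nodes removed: 5

5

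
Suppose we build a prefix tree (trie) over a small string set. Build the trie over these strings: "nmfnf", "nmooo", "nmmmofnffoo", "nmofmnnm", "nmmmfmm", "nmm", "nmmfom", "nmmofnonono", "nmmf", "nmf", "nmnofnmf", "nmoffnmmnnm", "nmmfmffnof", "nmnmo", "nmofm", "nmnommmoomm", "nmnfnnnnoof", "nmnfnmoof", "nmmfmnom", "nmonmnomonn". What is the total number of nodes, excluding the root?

87

Trace insertions, counting only characters that open a new branch:
  "nmfnf" → 5 new (n, m, f, n, f)
  "nmooo" → prefix "nm" already present; 3 new (o, o, o)
  "nmmmofnffoo" → prefix "nm" already present; 9 new (m, m, o, f, n, f, f, o, o)
  "nmofmnnm" → prefix "nmo" already present; 5 new (f, m, n, n, m)
  "nmmmfmm" → prefix "nmmm" already present; 3 new (f, m, m)
  "nmm" → prefix "nmm" already present; 0 new (none)
  "nmmfom" → prefix "nmm" already present; 3 new (f, o, m)
  "nmmofnonono" → prefix "nmm" already present; 8 new (o, f, n, o, n, o, n, o)
  "nmmf" → prefix "nmmf" already present; 0 new (none)
  "nmf" → prefix "nmf" already present; 0 new (none)
  "nmnofnmf" → prefix "nm" already present; 6 new (n, o, f, n, m, f)
  "nmoffnmmnnm" → prefix "nmof" already present; 7 new (f, n, m, m, n, n, m)
  "nmmfmffnof" → prefix "nmmf" already present; 6 new (m, f, f, n, o, f)
  "nmnmo" → prefix "nmn" already present; 2 new (m, o)
  "nmofm" → prefix "nmofm" already present; 0 new (none)
  "nmnommmoomm" → prefix "nmno" already present; 7 new (m, m, m, o, o, m, m)
  "nmnfnnnnoof" → prefix "nmn" already present; 8 new (f, n, n, n, n, o, o, f)
  "nmnfnmoof" → prefix "nmnfn" already present; 4 new (m, o, o, f)
  "nmmfmnom" → prefix "nmmfm" already present; 3 new (n, o, m)
  "nmonmnomonn" → prefix "nmo" already present; 8 new (n, m, n, o, m, o, n, n)
Total nodes = 5 + 3 + 9 + 5 + 3 + 0 + 3 + 8 + 0 + 0 + 6 + 7 + 6 + 2 + 0 + 7 + 8 + 4 + 3 + 8 = 87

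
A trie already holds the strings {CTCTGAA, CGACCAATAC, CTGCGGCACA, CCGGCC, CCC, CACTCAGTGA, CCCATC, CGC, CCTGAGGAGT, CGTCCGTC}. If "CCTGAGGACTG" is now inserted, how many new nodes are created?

3

The longest prefix of "CCTGAGGACTG" already in the trie is "CCTGAGGA" (length 8).
So 11 − 8 = 3 new nodes.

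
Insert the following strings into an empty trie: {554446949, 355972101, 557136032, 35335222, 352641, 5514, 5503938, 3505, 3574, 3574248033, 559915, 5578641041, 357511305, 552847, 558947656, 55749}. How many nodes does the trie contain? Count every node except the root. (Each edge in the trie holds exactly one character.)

82

For each word, the new-node count is its length minus the longest prefix already in the trie:
  "554446949" → 9 new (5, 5, 4, 4, 4, 6, 9, 4, 9)
  "355972101" → 9 new (3, 5, 5, 9, 7, 2, 1, 0, 1)
  "557136032" → prefix "55" already present; 7 new (7, 1, 3, 6, 0, 3, 2)
  "35335222" → prefix "35" already present; 6 new (3, 3, 5, 2, 2, 2)
  "352641" → prefix "35" already present; 4 new (2, 6, 4, 1)
  "5514" → prefix "55" already present; 2 new (1, 4)
  "5503938" → prefix "55" already present; 5 new (0, 3, 9, 3, 8)
  "3505" → prefix "35" already present; 2 new (0, 5)
  "3574" → prefix "35" already present; 2 new (7, 4)
  "3574248033" → prefix "3574" already present; 6 new (2, 4, 8, 0, 3, 3)
  "559915" → prefix "55" already present; 4 new (9, 9, 1, 5)
  "5578641041" → prefix "557" already present; 7 new (8, 6, 4, 1, 0, 4, 1)
  "357511305" → prefix "357" already present; 6 new (5, 1, 1, 3, 0, 5)
  "552847" → prefix "55" already present; 4 new (2, 8, 4, 7)
  "558947656" → prefix "55" already present; 7 new (8, 9, 4, 7, 6, 5, 6)
  "55749" → prefix "557" already present; 2 new (4, 9)
Total nodes = 9 + 9 + 7 + 6 + 4 + 2 + 5 + 2 + 2 + 6 + 4 + 7 + 6 + 4 + 7 + 2 = 82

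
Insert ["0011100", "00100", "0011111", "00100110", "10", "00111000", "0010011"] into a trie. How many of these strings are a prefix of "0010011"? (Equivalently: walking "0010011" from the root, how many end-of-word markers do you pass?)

2

Walk "0010011" from the root; an end-of-word marker is hit whenever a stored word is a prefix of "0010011".
Prefixes of the query that are stored words: "00100", "0010011"
Count: 2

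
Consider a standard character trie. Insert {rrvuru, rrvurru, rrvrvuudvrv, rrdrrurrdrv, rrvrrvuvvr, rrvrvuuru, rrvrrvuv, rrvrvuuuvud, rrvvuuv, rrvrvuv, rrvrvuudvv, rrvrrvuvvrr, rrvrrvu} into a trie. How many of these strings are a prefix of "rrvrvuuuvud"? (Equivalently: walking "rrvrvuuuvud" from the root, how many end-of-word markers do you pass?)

1

Traverse "rrvrvuuuvud" character by character; count nodes along the way that are marked as word ends.
Prefixes of the query that are stored words: "rrvrvuuuvud"
Count: 1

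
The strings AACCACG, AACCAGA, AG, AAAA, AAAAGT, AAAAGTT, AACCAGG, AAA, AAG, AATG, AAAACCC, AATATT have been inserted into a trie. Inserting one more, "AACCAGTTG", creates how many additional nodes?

3

The longest prefix of "AACCAGTTG" already in the trie is "AACCAG" (length 6).
So 9 − 6 = 3 new nodes.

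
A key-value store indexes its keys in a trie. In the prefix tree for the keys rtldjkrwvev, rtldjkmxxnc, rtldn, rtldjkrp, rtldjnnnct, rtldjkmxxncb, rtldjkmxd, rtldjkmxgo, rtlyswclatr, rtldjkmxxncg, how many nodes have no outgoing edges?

Leaves are exactly the stored words that no other stored word extends.
Those words: "rtldjkmxd", "rtldjkmxgo", "rtldjkmxxncb", "rtldjkmxxncg", "rtldjkrp", "rtldjkrwvev", "rtldjnnnct", "rtldn", "rtlyswclatr"
Leaf count: 9

9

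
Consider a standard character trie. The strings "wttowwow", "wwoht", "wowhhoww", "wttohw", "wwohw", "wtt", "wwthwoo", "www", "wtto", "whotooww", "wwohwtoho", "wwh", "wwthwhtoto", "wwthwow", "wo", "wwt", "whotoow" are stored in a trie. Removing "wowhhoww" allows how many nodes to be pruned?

After clearing the end-marker at "wowhhoww", prune upward until reaching a node still needed by another word.
The suffix "whhoww" (6 nodes) is used only by "wowhhoww"; "wo" is itself a stored word, so pruning stops there.
Nodes removed: 6

6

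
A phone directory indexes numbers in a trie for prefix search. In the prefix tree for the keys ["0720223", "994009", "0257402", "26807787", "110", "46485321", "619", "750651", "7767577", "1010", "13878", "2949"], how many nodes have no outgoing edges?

Leaves are exactly the stored words that no other stored word extends.
Those words: "0257402", "0720223", "1010", "110", "13878", "26807787", "2949", "46485321", "619", "750651", "7767577", "994009"
Leaf count: 12

12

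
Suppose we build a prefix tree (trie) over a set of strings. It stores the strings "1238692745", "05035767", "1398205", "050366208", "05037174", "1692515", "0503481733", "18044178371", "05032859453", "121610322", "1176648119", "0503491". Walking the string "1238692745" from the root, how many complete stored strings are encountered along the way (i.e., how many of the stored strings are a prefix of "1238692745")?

1

Check each prefix of "1238692745" against the stored set — each match is an end-marker on the path.
Prefixes of the query that are stored words: "1238692745"
Count: 1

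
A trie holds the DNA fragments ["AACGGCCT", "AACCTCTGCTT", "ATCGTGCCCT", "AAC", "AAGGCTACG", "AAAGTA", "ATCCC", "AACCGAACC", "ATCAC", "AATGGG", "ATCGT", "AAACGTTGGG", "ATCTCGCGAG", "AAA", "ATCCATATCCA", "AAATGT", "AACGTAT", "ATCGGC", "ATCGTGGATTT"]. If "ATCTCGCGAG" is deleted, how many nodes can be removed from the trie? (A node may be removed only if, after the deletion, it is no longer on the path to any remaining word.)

7

A node on "ATCTCGCGAG"'s path can go only if nothing else ends at it or branches off below it.
The suffix "TCGCGAG" (7 nodes) is used only by "ATCTCGCGAG"; the node for "ATC" still has the child "G", so pruning stops there.
Nodes removed: 7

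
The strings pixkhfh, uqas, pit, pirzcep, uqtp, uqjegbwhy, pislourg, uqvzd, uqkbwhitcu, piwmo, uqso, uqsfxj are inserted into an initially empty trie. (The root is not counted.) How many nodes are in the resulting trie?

Trace insertions, counting only characters that open a new branch:
  "pixkhfh" → 7 new (p, i, x, k, h, f, h)
  "uqas" → 4 new (u, q, a, s)
  "pit" → prefix "pi" already present; 1 new (t)
  "pirzcep" → prefix "pi" already present; 5 new (r, z, c, e, p)
  "uqtp" → prefix "uq" already present; 2 new (t, p)
  "uqjegbwhy" → prefix "uq" already present; 7 new (j, e, g, b, w, h, y)
  "pislourg" → prefix "pi" already present; 6 new (s, l, o, u, r, g)
  "uqvzd" → prefix "uq" already present; 3 new (v, z, d)
  "uqkbwhitcu" → prefix "uq" already present; 8 new (k, b, w, h, i, t, c, u)
  "piwmo" → prefix "pi" already present; 3 new (w, m, o)
  "uqso" → prefix "uq" already present; 2 new (s, o)
  "uqsfxj" → prefix "uqs" already present; 3 new (f, x, j)
Total nodes = 7 + 4 + 1 + 5 + 2 + 7 + 6 + 3 + 8 + 3 + 2 + 3 = 51

51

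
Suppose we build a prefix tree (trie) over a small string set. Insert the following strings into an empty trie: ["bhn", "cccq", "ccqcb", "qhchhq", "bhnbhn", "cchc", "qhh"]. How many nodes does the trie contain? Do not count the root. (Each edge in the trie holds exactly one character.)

22

Count nodes per top-level branch (shared prefixes stored once):
  'b'-branch (bhn, bhnbhn): 6 nodes
  'c'-branch (cccq, cchc, ccqcb): 9 nodes
  'q'-branch (qhchhq, qhh): 7 nodes
Sum: 22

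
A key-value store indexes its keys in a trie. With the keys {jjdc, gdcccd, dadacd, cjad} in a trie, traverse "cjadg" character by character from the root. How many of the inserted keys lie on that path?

Traverse "cjadg" character by character; count nodes along the way that are marked as word ends.
Prefixes of the query that are stored words: "cjad"
Count: 1

1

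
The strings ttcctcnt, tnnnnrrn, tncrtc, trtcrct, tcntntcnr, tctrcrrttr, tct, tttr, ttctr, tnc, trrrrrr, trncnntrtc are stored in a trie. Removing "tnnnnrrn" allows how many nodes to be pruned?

6

After clearing the end-marker at "tnnnnrrn", prune upward until reaching a node still needed by another word.
The suffix "nnnrrn" (6 nodes) is used only by "tnnnnrrn"; the node for "tn" still has the child "c", so pruning stops there.
Nodes removed: 6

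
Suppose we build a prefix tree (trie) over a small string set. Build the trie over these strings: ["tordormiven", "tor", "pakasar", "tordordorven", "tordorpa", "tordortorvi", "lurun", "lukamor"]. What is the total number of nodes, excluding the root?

Insert word by word; a character creates a node only if that edge doesn't already exist:
  "tordormiven" → 11 new (t, o, r, d, o, r, m, i, v, e, n)
  "tor" → prefix "tor" already present; 0 new (none)
  "pakasar" → 7 new (p, a, k, a, s, a, r)
  "tordordorven" → prefix "tordor" already present; 6 new (d, o, r, v, e, n)
  "tordorpa" → prefix "tordor" already present; 2 new (p, a)
  "tordortorvi" → prefix "tordor" already present; 5 new (t, o, r, v, i)
  "lurun" → 5 new (l, u, r, u, n)
  "lukamor" → prefix "lu" already present; 5 new (k, a, m, o, r)
Total nodes = 11 + 0 + 7 + 6 + 2 + 5 + 5 + 5 = 41

41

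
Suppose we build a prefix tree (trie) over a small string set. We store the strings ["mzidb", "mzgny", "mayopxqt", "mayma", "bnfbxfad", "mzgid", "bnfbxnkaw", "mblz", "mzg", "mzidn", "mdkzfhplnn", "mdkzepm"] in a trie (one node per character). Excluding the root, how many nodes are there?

Count nodes per top-level branch (shared prefixes stored once):
  'b'-branch (bnfbxfad, bnfbxnkaw): 12 nodes
  'm'-branch (mayma, mayopxqt, mblz, mdkzepm, mdkzfhplnn, mzg, mzgid, mzgny, mzidb, mzidn): 35 nodes
Sum: 47

47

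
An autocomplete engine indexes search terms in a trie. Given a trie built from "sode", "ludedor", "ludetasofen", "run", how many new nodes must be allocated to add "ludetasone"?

2

The longest prefix of "ludetasone" already in the trie is "ludetaso" (length 8).
New nodes needed: |"ludetasone"| − 8 = 10 − 8 = 2.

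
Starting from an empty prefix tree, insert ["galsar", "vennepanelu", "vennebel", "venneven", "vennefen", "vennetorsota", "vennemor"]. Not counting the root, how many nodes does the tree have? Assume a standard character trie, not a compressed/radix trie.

36

Insert word by word; a character creates a node only if that edge doesn't already exist:
  "galsar" → 6 new (g, a, l, s, a, r)
  "vennepanelu" → 11 new (v, e, n, n, e, p, a, n, e, l, u)
  "vennebel" → prefix "venne" already present; 3 new (b, e, l)
  "venneven" → prefix "venne" already present; 3 new (v, e, n)
  "vennefen" → prefix "venne" already present; 3 new (f, e, n)
  "vennetorsota" → prefix "venne" already present; 7 new (t, o, r, s, o, t, a)
  "vennemor" → prefix "venne" already present; 3 new (m, o, r)
Total nodes = 6 + 11 + 3 + 3 + 3 + 7 + 3 = 36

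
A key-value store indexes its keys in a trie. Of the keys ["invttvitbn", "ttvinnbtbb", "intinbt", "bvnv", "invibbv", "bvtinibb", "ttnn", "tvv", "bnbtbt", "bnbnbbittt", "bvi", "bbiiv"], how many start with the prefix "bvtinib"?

1

Walk to "bvtinib"; the words in its subtree are exactly those with that prefix.
Matches: "bvtinibb"
Count: 1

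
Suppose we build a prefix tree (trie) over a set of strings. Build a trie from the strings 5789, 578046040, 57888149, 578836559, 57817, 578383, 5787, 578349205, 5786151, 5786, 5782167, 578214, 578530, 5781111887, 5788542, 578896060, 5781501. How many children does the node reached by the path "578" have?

Follow the path "578" to its node, then look at its outgoing edges.
Characters that immediately follow "578" among the stored strings: {0, 1, 2, 3, 5, 6, 7, 8, 9}.
That node has 9 child edges.

9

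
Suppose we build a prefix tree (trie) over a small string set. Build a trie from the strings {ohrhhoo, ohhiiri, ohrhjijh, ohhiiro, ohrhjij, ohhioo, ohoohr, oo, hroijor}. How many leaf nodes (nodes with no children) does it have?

Leaves are exactly the stored words that no other stored word extends.
Those words: "hroijor", "ohhiiri", "ohhiiro", "ohhioo", "ohoohr", "ohrhhoo", "ohrhjijh", "oo"
Leaf count: 8

8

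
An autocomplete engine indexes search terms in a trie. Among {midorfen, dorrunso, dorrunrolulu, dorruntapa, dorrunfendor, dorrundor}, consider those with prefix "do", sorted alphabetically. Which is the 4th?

dorrunso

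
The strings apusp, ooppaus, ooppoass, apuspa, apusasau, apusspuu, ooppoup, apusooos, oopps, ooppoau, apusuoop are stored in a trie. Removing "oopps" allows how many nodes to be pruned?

Walk "oopps" from the leaf back toward the root, removing each node that no remaining word uses.
The suffix "s" (1 node) is used only by "oopps"; the node for "oopp" still has the child "a", so pruning stops there.
Nodes removed: 1

1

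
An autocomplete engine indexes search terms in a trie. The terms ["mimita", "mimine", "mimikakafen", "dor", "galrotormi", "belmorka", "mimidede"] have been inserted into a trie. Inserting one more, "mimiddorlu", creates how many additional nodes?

"mimid" is already a path in the trie; the remaining "dorlu" must be added.
New nodes needed: |"mimiddorlu"| − 5 = 10 − 5 = 5.

5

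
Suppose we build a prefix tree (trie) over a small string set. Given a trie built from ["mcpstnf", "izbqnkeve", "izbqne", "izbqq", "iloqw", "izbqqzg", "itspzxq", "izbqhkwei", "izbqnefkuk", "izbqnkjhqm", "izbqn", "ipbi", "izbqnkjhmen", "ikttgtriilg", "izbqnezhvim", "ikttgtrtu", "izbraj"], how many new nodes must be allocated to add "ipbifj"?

2

The longest prefix of "ipbifj" already in the trie is "ipbi" (length 4).
New nodes needed: |"ipbifj"| − 4 = 6 − 4 = 2.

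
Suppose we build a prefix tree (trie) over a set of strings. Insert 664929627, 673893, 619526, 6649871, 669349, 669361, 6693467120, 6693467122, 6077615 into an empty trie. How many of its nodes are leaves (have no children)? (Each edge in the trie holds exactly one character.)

9

A leaf is a node with no children — equivalently, the end of a word that is not a proper prefix of any other stored word.
Those words: "6077615", "619526", "664929627", "6649871", "6693467120", "6693467122", "669349", "669361", "673893"
Leaf count: 9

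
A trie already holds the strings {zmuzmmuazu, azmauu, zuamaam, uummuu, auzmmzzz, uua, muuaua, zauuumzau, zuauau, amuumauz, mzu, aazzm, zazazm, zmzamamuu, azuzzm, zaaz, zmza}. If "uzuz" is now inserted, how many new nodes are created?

3

The longest prefix of "uzuz" already in the trie is "u" (length 1).
So 4 − 1 = 3 new nodes.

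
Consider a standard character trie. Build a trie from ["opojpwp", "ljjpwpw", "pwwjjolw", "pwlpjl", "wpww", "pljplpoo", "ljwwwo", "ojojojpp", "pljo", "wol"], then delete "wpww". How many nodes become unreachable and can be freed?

3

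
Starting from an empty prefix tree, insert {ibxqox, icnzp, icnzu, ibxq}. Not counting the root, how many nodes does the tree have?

For each word, the new-node count is its length minus the longest prefix already in the trie:
  "ibxqox" → 6 new (i, b, x, q, o, x)
  "icnzp" → prefix "i" already present; 4 new (c, n, z, p)
  "icnzu" → prefix "icnz" already present; 1 new (u)
  "ibxq" → prefix "ibxq" already present; 0 new (none)
Total nodes = 6 + 4 + 1 + 0 = 11

11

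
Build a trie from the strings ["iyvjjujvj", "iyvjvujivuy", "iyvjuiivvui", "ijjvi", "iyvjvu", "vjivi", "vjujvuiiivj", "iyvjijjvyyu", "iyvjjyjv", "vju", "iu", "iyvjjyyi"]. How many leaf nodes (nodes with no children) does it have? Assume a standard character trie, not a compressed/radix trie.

10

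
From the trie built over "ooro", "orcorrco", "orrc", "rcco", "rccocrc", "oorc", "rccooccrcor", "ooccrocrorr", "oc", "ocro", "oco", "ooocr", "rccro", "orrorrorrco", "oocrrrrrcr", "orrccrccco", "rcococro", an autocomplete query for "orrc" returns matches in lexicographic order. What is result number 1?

Words with prefix "orrc", in lexicographic order: "orrc", "orrccrccco"
The 1st is orrc.

orrc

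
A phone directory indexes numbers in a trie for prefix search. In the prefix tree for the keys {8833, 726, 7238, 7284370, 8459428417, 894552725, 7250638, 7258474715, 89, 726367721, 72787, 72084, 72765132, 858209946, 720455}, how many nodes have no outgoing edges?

Leaves are exactly the stored words that no other stored word extends.
Those words: "720455", "72084", "7238", "7250638", "7258474715", "726367721", "72765132", "72787", "7284370", "8459428417", "858209946", "8833", "894552725"
Leaf count: 13

13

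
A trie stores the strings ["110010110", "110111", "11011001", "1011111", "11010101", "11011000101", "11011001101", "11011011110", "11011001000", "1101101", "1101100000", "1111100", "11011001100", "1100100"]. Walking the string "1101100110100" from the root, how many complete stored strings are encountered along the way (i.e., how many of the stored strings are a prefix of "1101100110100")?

Traverse "1101100110100" character by character; count nodes along the way that are marked as word ends.
Prefixes of the query that are stored words: "11011001", "11011001101"
Count: 2

2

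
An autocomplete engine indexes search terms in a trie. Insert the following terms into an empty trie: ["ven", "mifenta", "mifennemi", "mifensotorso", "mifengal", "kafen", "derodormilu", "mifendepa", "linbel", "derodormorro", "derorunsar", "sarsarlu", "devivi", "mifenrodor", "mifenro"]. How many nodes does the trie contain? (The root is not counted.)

77

Trace insertions, counting only characters that open a new branch:
  "ven" → 3 new (v, e, n)
  "mifenta" → 7 new (m, i, f, e, n, t, a)
  "mifennemi" → prefix "mifen" already present; 4 new (n, e, m, i)
  "mifensotorso" → prefix "mifen" already present; 7 new (s, o, t, o, r, s, o)
  "mifengal" → prefix "mifen" already present; 3 new (g, a, l)
  "kafen" → 5 new (k, a, f, e, n)
  "derodormilu" → 11 new (d, e, r, o, d, o, r, m, i, l, u)
  "mifendepa" → prefix "mifen" already present; 4 new (d, e, p, a)
  "linbel" → 6 new (l, i, n, b, e, l)
  "derodormorro" → prefix "derodorm" already present; 4 new (o, r, r, o)
  "derorunsar" → prefix "dero" already present; 6 new (r, u, n, s, a, r)
  "sarsarlu" → 8 new (s, a, r, s, a, r, l, u)
  "devivi" → prefix "de" already present; 4 new (v, i, v, i)
  "mifenrodor" → prefix "mifen" already present; 5 new (r, o, d, o, r)
  "mifenro" → prefix "mifenro" already present; 0 new (none)
Total nodes = 3 + 7 + 4 + 7 + 3 + 5 + 11 + 4 + 6 + 4 + 6 + 8 + 4 + 5 + 0 = 77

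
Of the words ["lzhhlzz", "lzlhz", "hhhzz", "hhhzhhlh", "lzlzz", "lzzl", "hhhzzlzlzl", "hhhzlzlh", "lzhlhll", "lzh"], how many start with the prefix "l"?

6

Traverse to the node for "l", then collect every word in that subtree.
Words under "l": lzh, lzhhlzz, lzhlhll, lzlhz, lzlzz, lzzl
Count: 6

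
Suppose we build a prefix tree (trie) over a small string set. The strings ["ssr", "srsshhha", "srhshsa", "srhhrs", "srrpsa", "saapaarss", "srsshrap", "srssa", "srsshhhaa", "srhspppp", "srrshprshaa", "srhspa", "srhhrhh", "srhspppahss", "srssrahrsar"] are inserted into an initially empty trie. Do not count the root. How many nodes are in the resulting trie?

Trace insertions, counting only characters that open a new branch:
  "ssr" → 3 new (s, s, r)
  "srsshhha" → prefix "s" already present; 7 new (r, s, s, h, h, h, a)
  "srhshsa" → prefix "sr" already present; 5 new (h, s, h, s, a)
  "srhhrs" → prefix "srh" already present; 3 new (h, r, s)
  "srrpsa" → prefix "sr" already present; 4 new (r, p, s, a)
  "saapaarss" → prefix "s" already present; 8 new (a, a, p, a, a, r, s, s)
  "srsshrap" → prefix "srssh" already present; 3 new (r, a, p)
  "srssa" → prefix "srss" already present; 1 new (a)
  "srsshhhaa" → prefix "srsshhha" already present; 1 new (a)
  "srhspppp" → prefix "srhs" already present; 4 new (p, p, p, p)
  "srrshprshaa" → prefix "srr" already present; 8 new (s, h, p, r, s, h, a, a)
  "srhspa" → prefix "srhsp" already present; 1 new (a)
  "srhhrhh" → prefix "srhhr" already present; 2 new (h, h)
  "srhspppahss" → prefix "srhsppp" already present; 4 new (a, h, s, s)
  "srssrahrsar" → prefix "srss" already present; 7 new (r, a, h, r, s, a, r)
Total nodes = 3 + 7 + 5 + 3 + 4 + 8 + 3 + 1 + 1 + 4 + 8 + 1 + 2 + 4 + 7 = 61

61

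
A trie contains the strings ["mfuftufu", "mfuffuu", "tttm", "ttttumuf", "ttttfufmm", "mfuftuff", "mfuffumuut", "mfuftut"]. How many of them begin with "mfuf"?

5

Traverse to the node for "mfuf", then collect every word in that subtree.
Matches: "mfuffumuut", "mfuffuu", "mfuftuff", "mfuftufu", "mfuftut"
Count: 5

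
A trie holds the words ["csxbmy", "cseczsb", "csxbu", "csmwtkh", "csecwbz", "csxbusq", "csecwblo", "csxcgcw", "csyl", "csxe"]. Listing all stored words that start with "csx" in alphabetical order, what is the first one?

csxbmy

Words with prefix "csx", in lexicographic order: "csxbmy", "csxbu", "csxbusq", "csxcgcw", "csxe"
Position 1: csxbmy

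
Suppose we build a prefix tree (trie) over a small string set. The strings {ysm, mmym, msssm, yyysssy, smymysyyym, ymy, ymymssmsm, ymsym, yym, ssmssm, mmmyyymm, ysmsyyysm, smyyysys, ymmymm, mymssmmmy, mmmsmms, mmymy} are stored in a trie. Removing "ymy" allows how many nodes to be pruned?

0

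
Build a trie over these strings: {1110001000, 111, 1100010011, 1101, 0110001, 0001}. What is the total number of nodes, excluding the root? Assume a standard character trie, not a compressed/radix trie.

29

Count nodes per top-level branch (shared prefixes stored once):
  '0'-branch (0001, 0110001): 10 nodes
  '1'-branch (1100010011, 1101, 111, 1110001000): 19 nodes
Sum: 29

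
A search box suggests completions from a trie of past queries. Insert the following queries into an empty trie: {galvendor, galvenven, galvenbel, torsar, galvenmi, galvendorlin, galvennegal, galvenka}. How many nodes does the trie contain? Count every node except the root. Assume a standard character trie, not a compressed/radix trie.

33

Insert word by word; a character creates a node only if that edge doesn't already exist:
  "galvendor" → 9 new (g, a, l, v, e, n, d, o, r)
  "galvenven" → prefix "galven" already present; 3 new (v, e, n)
  "galvenbel" → prefix "galven" already present; 3 new (b, e, l)
  "torsar" → 6 new (t, o, r, s, a, r)
  "galvenmi" → prefix "galven" already present; 2 new (m, i)
  "galvendorlin" → prefix "galvendor" already present; 3 new (l, i, n)
  "galvennegal" → prefix "galven" already present; 5 new (n, e, g, a, l)
  "galvenka" → prefix "galven" already present; 2 new (k, a)
Total nodes = 9 + 3 + 3 + 6 + 2 + 3 + 5 + 2 = 33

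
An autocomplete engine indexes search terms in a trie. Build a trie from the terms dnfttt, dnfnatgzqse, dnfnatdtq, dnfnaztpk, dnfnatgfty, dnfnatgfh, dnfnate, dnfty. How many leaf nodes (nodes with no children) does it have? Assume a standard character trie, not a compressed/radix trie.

Leaves are exactly the stored words that no other stored word extends.
Those words: "dnfnatdtq", "dnfnate", "dnfnatgfh", "dnfnatgfty", "dnfnatgzqse", "dnfnaztpk", "dnfttt", "dnfty"
Leaf count: 8

8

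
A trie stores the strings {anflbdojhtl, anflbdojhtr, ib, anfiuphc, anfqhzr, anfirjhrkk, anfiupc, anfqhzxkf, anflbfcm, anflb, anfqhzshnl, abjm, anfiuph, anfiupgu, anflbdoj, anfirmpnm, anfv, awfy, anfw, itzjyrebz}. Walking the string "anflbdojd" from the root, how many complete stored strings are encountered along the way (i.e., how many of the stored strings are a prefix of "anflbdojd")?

2

Walk "anflbdojd" from the root; an end-of-word marker is hit whenever a stored word is a prefix of "anflbdojd".
Prefixes of the query that are stored words: "anflb", "anflbdoj"
Count: 2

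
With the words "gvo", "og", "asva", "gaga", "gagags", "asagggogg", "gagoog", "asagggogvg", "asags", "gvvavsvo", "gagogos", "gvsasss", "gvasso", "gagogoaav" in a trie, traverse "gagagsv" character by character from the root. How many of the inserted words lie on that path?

2

Walk "gagagsv" from the root; an end-of-word marker is hit whenever a stored word is a prefix of "gagagsv".
Prefixes of the query that are stored words: "gaga", "gagags"
Count: 2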